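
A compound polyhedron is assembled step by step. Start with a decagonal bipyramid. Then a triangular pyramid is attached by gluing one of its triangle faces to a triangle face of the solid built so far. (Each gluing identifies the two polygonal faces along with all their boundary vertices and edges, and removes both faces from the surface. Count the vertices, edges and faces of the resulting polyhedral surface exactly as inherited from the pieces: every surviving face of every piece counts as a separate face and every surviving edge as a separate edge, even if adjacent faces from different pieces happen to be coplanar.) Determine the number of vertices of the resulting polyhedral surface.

A decagonal bipyramid: V=12, E=30, F=20.
Attach a triangular pyramid (V=4, E=6, F=4) along a 3-gon: merge 3 vertices and 3 edges, delete both glued faces → V=13, E=33, F=22.
Check: V − E + F = 13 − 33 + 22 = 2.

13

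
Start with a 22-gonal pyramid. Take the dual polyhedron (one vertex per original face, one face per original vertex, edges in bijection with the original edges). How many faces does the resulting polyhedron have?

23

The base solid has V = 23, E = 44, F = 23.
The dual swaps V and F and preserves E: V′ = F = 23, E′ = E = 44, F′ = V = 23.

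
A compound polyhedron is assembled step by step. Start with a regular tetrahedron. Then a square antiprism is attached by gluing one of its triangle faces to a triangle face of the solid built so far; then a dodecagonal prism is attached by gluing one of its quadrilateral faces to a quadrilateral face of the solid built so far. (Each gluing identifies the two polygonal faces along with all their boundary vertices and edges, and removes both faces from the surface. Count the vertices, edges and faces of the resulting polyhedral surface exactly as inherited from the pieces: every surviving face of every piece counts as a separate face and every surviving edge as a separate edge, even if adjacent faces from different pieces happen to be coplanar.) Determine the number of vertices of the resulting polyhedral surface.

29

A regular tetrahedron: V=4, E=6, F=4.
Attach a square antiprism (V=8, E=16, F=10) along a 3-gon: merge 3 vertices and 3 edges, delete both glued faces → V=9, E=19, F=12.
Attach a dodecagonal prism (V=24, E=36, F=14) along a 4-gon: merge 4 vertices and 4 edges, delete both glued faces → V=29, E=51, F=24.
Check: V − E + F = 29 − 51 + 24 = 2.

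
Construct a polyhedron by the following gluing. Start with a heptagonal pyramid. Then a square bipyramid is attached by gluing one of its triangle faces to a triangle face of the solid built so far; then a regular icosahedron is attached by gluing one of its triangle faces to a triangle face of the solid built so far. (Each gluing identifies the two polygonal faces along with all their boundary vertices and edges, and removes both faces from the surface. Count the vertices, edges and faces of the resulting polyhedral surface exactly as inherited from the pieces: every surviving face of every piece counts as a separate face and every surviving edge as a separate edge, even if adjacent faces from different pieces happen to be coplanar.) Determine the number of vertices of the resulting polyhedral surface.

A heptagonal pyramid: V=8, E=14, F=8.
Attach a square bipyramid (V=6, E=12, F=8) along a 3-gon: merge 3 vertices and 3 edges, delete both glued faces → V=11, E=23, F=14.
Attach a regular icosahedron (V=12, E=30, F=20) along a 3-gon: merge 3 vertices and 3 edges, delete both glued faces → V=20, E=50, F=32.
Check: V − E + F = 20 − 50 + 32 = 2.

20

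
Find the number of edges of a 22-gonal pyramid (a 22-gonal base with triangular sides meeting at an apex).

44

A pyramid on an n-gon base has one n-gon and n triangles: V = 22 + 1 = 23, E = 2·22 = 44, F = 22 + 1 = 23.
Check: V − E + F = 23 − 44 + 23 = 2.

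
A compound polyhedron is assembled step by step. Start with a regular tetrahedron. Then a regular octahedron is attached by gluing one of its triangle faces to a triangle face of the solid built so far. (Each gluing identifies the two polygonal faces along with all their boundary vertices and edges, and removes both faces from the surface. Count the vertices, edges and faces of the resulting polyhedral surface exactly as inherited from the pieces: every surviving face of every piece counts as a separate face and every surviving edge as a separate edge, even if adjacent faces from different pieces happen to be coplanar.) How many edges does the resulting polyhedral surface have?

A regular tetrahedron: V=4, E=6, F=4.
Attach a regular octahedron (V=6, E=12, F=8) along a 3-gon: merge 3 vertices and 3 edges, delete both glued faces → V=7, E=15, F=10.
Check: V − E + F = 7 − 15 + 10 = 2.

15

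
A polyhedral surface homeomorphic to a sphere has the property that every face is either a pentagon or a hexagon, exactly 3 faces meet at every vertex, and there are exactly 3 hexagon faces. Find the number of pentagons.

12

Let x be the number of pentagons; then F = 3 + x.
Edge–face incidences: 2E = 6·3 + 5·x = 18 + 5x.
Every vertex has degree 3, so 3V = 2E.
Euler: V − E + F = 2 ⇒ (2E)/3 − E + (3 + x) = 2.
Multiply by 6: 2·(2E) − 3·(2E) + 6·(3 + x) = 12, i.e. 18 + 6x − (18 + 5x) = 12.
Collecting terms: x = 12.
Then 2E = 18 + 5·12 = 78, so E = 39, V = 2E/3 = 26, F = 3 + 12 = 15.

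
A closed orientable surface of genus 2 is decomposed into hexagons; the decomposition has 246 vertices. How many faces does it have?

χ = 2 − 2·2 = -2, and every face is a hexagon so 6F = 2E.
V − E + F = -2 with E = 6F/2 gives 246 − (6/2 − 1)·F = -2, so F = 124 and E = 372.

124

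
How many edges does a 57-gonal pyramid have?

114

A pyramid on an n-gon base has one n-gon and n triangles: V = 57 + 1 = 58, E = 2·57 = 114, F = 57 + 1 = 58.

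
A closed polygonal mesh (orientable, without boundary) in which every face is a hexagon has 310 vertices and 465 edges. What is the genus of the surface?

Every face is a hexagon and each edge borders two faces, so 6F = 2·465, giving F = 155.
χ = V − E + F = 310 − 465 + 155 = 0.
For a closed orientable surface χ = 2 − 2g, so g = (2 − (0))/2 = 1.

1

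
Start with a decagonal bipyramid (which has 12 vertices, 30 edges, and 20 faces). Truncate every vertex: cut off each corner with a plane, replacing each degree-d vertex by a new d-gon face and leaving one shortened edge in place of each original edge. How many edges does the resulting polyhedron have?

90

Truncation replaces each original edge-end by a new vertex, so V′ = 2E = 60.
Each original edge survives, and each old vertex of degree d contributes d new edges; summing degrees gives Σd = 2E, so E′ = E + 2E = 3E = 90.
Each original face survives and each original vertex becomes one new face: F′ = F + V = 32.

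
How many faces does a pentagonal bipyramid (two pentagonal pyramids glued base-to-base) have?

10

A bipyramid over an n-gon has 2n triangular faces and n + 2 vertices: V = 5 + 2 = 7, E = 3·5 = 15, F = 2·5 = 10.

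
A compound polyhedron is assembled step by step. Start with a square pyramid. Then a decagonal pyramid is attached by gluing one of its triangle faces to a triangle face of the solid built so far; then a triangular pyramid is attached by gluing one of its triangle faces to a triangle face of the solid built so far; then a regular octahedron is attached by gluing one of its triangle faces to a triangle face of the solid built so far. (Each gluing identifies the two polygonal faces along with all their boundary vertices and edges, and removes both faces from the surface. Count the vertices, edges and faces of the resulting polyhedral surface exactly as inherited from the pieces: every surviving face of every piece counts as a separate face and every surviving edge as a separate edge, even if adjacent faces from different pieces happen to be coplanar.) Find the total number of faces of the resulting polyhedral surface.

A square pyramid: V=5, E=8, F=5.
Attach a decagonal pyramid (V=11, E=20, F=11) along a 3-gon: merge 3 vertices and 3 edges, delete both glued faces → V=13, E=25, F=14.
Attach a triangular pyramid (V=4, E=6, F=4) along a 3-gon: merge 3 vertices and 3 edges, delete both glued faces → V=14, E=28, F=16.
Attach a regular octahedron (V=6, E=12, F=8) along a 3-gon: merge 3 vertices and 3 edges, delete both glued faces → V=17, E=37, F=22.
Check: V − E + F = 17 − 37 + 22 = 2.

22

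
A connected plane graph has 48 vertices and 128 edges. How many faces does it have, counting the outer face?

Euler's formula for a connected plane graph: V − E + F = 2, so F = 2 − 48 + 128 = 82.

82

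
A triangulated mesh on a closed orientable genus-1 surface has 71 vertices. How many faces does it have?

142

χ = 2 − 2·1 = 0, and every face is a triangle so 3F = 2E.
V − E + F = 0 with E = 3F/2 gives 71 − (3/2 − 1)·F = 0, so F = 142 and E = 213.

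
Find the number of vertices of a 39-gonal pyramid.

A pyramid on an n-gon base has one n-gon and n triangles: V = 39 + 1 = 40, E = 2·39 = 78, F = 39 + 1 = 40.

40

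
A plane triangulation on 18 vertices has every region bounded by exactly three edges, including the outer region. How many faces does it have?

In a plane triangulation 3F = 2E and V − E + F = 2, so F = 2V − 4 = 2·18 − 4 = 32.

32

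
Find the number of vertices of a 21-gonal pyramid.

A pyramid on an n-gon base has one n-gon and n triangles: V = 21 + 1 = 22, E = 2·21 = 42, F = 21 + 1 = 22.

22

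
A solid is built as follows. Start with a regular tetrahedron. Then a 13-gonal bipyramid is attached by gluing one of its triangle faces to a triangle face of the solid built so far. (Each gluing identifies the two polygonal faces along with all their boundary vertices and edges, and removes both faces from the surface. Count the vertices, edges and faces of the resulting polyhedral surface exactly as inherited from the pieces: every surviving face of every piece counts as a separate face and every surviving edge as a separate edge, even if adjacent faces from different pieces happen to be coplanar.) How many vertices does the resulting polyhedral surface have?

A regular tetrahedron: V=4, E=6, F=4.
Attach a 13-gonal bipyramid (V=15, E=39, F=26) along a 3-gon: merge 3 vertices and 3 edges, delete both glued faces → V=16, E=42, F=28.
Check: V − E + F = 16 − 42 + 28 = 2.

16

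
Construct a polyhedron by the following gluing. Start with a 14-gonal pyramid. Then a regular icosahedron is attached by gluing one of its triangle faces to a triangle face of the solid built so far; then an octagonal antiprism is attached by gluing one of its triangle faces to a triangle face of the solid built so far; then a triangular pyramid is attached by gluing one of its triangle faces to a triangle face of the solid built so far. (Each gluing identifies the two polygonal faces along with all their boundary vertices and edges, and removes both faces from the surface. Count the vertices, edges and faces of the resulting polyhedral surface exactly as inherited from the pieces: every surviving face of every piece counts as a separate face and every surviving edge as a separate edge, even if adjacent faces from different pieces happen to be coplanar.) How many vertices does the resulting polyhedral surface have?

38

A 14-gonal pyramid: V=15, E=28, F=15.
Attach a regular icosahedron (V=12, E=30, F=20) along a 3-gon: merge 3 vertices and 3 edges, delete both glued faces → V=24, E=55, F=33.
Attach an octagonal antiprism (V=16, E=32, F=18) along a 3-gon: merge 3 vertices and 3 edges, delete both glued faces → V=37, E=84, F=49.
Attach a triangular pyramid (V=4, E=6, F=4) along a 3-gon: merge 3 vertices and 3 edges, delete both glued faces → V=38, E=87, F=51.
Check: V − E + F = 38 − 87 + 51 = 2.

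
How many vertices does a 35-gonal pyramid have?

36

A pyramid on an n-gon base has one n-gon and n triangles: V = 35 + 1 = 36, E = 2·35 = 70, F = 35 + 1 = 36.
Check: V − E + F = 36 − 70 + 36 = 2.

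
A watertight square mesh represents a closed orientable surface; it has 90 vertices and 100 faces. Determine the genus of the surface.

6

Every face is a square, so 2E = 4·100 = 400, giving E = 200.
χ = V − E + F = 90 − 200 + 100 = -10.
For a closed orientable surface χ = 2 − 2g, so g = (2 − (-10))/2 = 6.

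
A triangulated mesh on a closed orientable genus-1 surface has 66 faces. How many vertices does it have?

33

χ = 2 − 2·1 = 0, and every face is a triangle so 3F = 2E.
E = 3·66/2 = 99. Then V = 0 + E − F = 0 + 99 − 66 = 33.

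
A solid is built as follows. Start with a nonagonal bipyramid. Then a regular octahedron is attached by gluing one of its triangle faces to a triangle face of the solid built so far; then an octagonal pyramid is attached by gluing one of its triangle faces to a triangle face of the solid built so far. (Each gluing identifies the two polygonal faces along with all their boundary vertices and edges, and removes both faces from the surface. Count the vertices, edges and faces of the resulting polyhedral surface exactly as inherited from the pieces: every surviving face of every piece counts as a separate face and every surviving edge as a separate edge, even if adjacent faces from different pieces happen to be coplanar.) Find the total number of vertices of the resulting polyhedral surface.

A nonagonal bipyramid: V=11, E=27, F=18.
Attach a regular octahedron (V=6, E=12, F=8) along a 3-gon: merge 3 vertices and 3 edges, delete both glued faces → V=14, E=36, F=24.
Attach an octagonal pyramid (V=9, E=16, F=9) along a 3-gon: merge 3 vertices and 3 edges, delete both glued faces → V=20, E=49, F=31.
Check: V − E + F = 20 − 49 + 31 = 2.

20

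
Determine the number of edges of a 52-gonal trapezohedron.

The n-trapezohedron (dual of the n-antiprism) has V = 2·52 + 2 = 106, E = 4·52 = 208, F = 2·52 = 104.

208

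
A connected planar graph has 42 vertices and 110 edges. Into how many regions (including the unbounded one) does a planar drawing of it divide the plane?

70

Euler's formula for a connected plane graph: V − E + F = 2, so F = 2 − 42 + 110 = 70.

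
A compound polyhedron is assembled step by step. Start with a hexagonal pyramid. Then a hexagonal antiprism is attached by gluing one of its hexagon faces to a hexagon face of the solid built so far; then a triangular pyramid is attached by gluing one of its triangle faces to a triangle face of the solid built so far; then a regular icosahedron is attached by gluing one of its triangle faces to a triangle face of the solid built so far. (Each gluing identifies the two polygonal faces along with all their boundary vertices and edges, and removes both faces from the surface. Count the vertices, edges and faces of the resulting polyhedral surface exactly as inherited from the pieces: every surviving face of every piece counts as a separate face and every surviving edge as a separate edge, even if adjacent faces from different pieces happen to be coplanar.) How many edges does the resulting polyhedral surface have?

60

A hexagonal pyramid: V=7, E=12, F=7.
Attach a hexagonal antiprism (V=12, E=24, F=14) along a 6-gon: merge 6 vertices and 6 edges, delete both glued faces → V=13, E=30, F=19.
Attach a triangular pyramid (V=4, E=6, F=4) along a 3-gon: merge 3 vertices and 3 edges, delete both glued faces → V=14, E=33, F=21.
Attach a regular icosahedron (V=12, E=30, F=20) along a 3-gon: merge 3 vertices and 3 edges, delete both glued faces → V=23, E=60, F=39.
Check: V − E + F = 23 − 60 + 39 = 2.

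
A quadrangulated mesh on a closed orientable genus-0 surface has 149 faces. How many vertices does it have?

χ = 2 − 2·0 = 2, and every face is a square so 4F = 2E.
E = 4·149/2 = 298. Then V = 2 + E − F = 2 + 298 − 149 = 151.

151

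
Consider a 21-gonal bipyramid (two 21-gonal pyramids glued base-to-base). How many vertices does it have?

A bipyramid over an n-gon has 2n triangular faces and n + 2 vertices: V = 21 + 2 = 23, E = 3·21 = 63, F = 2·21 = 42.

23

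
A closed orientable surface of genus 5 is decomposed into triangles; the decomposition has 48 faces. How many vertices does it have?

χ = 2 − 2·5 = -8, and every face is a triangle so 3F = 2E.
E = 3·48/2 = 72. Then V = -8 + E − F = -8 + 72 − 48 = 16.

16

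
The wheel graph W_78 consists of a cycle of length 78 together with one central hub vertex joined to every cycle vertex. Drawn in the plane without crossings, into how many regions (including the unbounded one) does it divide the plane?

W_78 has V = 78 + 1 = 79 vertices and E = 2·78 = 156 edges.
By Euler's formula F = 2 − V + E = 2 − 79 + 156 = 79.

79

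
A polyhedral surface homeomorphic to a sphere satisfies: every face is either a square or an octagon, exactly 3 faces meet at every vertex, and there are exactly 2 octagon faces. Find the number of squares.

Let x be the number of squares; then F = 2 + x.
Edge–face incidences: 2E = 8·2 + 4·x = 16 + 4x.
Every vertex has degree 3, so 3V = 2E.
Euler: V − E + F = 2 ⇒ (2E)/3 − E + (2 + x) = 2.
Multiply by 6: 2·(2E) − 3·(2E) + 6·(2 + x) = 12, i.e. 12 + 6x − (16 + 4x) = 12.
Collecting terms: 2x − 4 = 12, so 2x = 16, so x = 8.
Then 2E = 16 + 4·8 = 48, so E = 24, V = 2E/3 = 16, F = 2 + 8 = 10.

8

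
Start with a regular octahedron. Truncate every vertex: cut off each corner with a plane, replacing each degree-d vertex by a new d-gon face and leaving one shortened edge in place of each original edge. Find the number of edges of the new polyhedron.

The base solid has V = 6, E = 12, F = 8.
Truncation replaces each original edge-end by a new vertex, so V′ = 2E = 24.
Each original edge survives, and each old vertex of degree d contributes d new edges; summing degrees gives Σd = 2E, so E′ = E + 2E = 3E = 36.
Each original face survives and each original vertex becomes one new face: F′ = F + V = 14.

36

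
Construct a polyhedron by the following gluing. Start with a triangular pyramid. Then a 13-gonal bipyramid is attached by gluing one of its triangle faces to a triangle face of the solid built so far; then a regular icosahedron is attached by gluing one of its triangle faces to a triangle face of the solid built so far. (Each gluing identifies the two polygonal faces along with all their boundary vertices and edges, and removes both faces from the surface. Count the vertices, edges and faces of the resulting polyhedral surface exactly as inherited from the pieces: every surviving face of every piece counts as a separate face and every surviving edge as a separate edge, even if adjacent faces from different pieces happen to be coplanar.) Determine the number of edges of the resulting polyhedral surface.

69

A triangular pyramid: V=4, E=6, F=4.
Attach a 13-gonal bipyramid (V=15, E=39, F=26) along a 3-gon: merge 3 vertices and 3 edges, delete both glued faces → V=16, E=42, F=28.
Attach a regular icosahedron (V=12, E=30, F=20) along a 3-gon: merge 3 vertices and 3 edges, delete both glued faces → V=25, E=69, F=46.
Check: V − E + F = 25 − 69 + 46 = 2.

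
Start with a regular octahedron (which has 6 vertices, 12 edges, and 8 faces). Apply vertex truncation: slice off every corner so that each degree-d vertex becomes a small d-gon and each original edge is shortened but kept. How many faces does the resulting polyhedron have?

Truncation replaces each original edge-end by a new vertex, so V′ = 2E = 24.
Each original edge survives, and each old vertex of degree d contributes d new edges; summing degrees gives Σd = 2E, so E′ = E + 2E = 3E = 36.
Each original face survives and each original vertex becomes one new face: F′ = F + V = 14.

14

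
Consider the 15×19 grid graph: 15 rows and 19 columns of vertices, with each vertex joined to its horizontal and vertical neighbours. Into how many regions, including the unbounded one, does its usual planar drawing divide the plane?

253

The grid has V = 15·19 = 285 vertices and E = 15·18 + 19·14 = 536 edges.
F = 2 − V + E = 2 − 285 + 536 = 253.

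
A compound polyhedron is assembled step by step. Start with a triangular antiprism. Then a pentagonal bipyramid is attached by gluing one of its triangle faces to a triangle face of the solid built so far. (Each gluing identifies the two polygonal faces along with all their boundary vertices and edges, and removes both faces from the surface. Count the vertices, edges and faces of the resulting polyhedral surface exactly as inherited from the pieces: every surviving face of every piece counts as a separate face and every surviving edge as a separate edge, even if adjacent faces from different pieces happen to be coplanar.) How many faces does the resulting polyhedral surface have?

A triangular antiprism: V=6, E=12, F=8.
Attach a pentagonal bipyramid (V=7, E=15, F=10) along a 3-gon: merge 3 vertices and 3 edges, delete both glued faces → V=10, E=24, F=16.
Check: V − E + F = 10 − 24 + 16 = 2.

16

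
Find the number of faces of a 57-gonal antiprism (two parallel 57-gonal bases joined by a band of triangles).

116

An antiprism on an n-gon has two n-gon caps and 2n triangles: V = 2·57 = 114, E = 4·57 = 228, F = 2·57 + 2 = 116.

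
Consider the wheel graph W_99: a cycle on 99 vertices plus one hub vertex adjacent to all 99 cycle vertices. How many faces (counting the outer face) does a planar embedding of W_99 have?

W_99 has V = 99 + 1 = 100 vertices and E = 2·99 = 198 edges.
By Euler's formula F = 2 − V + E = 2 − 100 + 198 = 100.

100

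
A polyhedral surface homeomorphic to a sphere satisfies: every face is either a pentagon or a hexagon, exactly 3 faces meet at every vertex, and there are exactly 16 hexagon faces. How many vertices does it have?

52

Let x be the number of pentagons; then F = 16 + x.
Edge–face incidences: 2E = 6·16 + 5·x = 96 + 5x.
Every vertex has degree 3, so 3V = 2E.
Euler: V − E + F = 2 ⇒ (2E)/3 − E + (16 + x) = 2.
Multiply by 6: 2·(2E) − 3·(2E) + 6·(16 + x) = 12, i.e. 96 + 6x − (96 + 5x) = 12.
Collecting terms: x = 12.
Then 2E = 96 + 5·12 = 156, so E = 78, V = 2E/3 = 52, F = 16 + 12 = 28.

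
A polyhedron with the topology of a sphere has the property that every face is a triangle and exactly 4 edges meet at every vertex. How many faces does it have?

8

Each face has 3 edges and each edge borders two faces, so 2E = 3F.
Each vertex has degree 4, so 4V = 2E and hence V = 3F/4.
Euler: V − E + F = 2 ⇒ (3F/4) − (3F/2) + F = 2.
Multiply by 8: (6 − 12 + 8)F = 16, i.e. 2F = 16.
So F = 8, E = 3·8/2 = 12, V = 3·8/4 = 6.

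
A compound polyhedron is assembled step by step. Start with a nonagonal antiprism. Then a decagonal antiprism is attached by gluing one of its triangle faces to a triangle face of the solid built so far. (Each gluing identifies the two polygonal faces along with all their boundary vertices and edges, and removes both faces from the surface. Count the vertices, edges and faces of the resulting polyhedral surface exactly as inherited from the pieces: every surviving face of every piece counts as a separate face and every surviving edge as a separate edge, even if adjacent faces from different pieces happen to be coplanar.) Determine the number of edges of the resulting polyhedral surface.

A nonagonal antiprism: V=18, E=36, F=20.
Attach a decagonal antiprism (V=20, E=40, F=22) along a 3-gon: merge 3 vertices and 3 edges, delete both glued faces → V=35, E=73, F=40.
Check: V − E + F = 35 − 73 + 40 = 2.

73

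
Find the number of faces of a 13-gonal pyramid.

14

A pyramid on an n-gon base has one n-gon and n triangles: V = 13 + 1 = 14, E = 2·13 = 26, F = 13 + 1 = 14.
Check: V − E + F = 14 − 26 + 14 = 2.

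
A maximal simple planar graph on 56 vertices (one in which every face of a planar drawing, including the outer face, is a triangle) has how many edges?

162

In a plane triangulation 3F = 2E and V − E + F = 2, so E = 3V − 6 = 3·56 − 6 = 162.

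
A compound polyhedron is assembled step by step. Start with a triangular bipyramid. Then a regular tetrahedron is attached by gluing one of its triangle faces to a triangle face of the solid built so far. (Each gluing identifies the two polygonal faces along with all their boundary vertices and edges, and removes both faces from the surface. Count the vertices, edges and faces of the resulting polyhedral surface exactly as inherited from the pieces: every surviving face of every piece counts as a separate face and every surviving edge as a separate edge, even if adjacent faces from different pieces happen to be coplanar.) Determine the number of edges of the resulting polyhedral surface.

12

A triangular bipyramid: V=5, E=9, F=6.
Attach a regular tetrahedron (V=4, E=6, F=4) along a 3-gon: merge 3 vertices and 3 edges, delete both glued faces → V=6, E=12, F=8.
Check: V − E + F = 6 − 12 + 8 = 2.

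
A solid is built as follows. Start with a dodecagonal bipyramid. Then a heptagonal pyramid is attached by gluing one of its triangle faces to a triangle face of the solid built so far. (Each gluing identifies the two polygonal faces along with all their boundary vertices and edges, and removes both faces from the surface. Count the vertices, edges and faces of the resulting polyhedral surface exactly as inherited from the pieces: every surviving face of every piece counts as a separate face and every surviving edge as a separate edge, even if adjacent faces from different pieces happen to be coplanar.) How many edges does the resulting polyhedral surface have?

47

A dodecagonal bipyramid: V=14, E=36, F=24.
Attach a heptagonal pyramid (V=8, E=14, F=8) along a 3-gon: merge 3 vertices and 3 edges, delete both glued faces → V=19, E=47, F=30.
Check: V − E + F = 19 − 47 + 30 = 2.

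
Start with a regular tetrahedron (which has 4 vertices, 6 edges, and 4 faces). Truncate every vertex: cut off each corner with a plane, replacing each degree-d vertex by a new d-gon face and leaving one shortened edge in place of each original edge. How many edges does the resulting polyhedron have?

18

Truncation replaces each original edge-end by a new vertex, so V′ = 2E = 12.
Each original edge survives, and each old vertex of degree d contributes d new edges; summing degrees gives Σd = 2E, so E′ = E + 2E = 3E = 18.
Each original face survives and each original vertex becomes one new face: F′ = F + V = 8.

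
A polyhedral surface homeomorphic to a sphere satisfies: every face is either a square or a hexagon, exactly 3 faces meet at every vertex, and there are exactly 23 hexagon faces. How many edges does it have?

Let x be the number of squares; then F = 23 + x.
Edge–face incidences: 2E = 6·23 + 4·x = 138 + 4x.
Every vertex has degree 3, so 3V = 2E.
Euler: V − E + F = 2 ⇒ (2E)/3 − E + (23 + x) = 2.
Multiply by 6: 2·(2E) − 3·(2E) + 6·(23 + x) = 12, i.e. 138 + 6x − (138 + 4x) = 12.
Collecting terms: 2x = 12, so x = 6.
Then 2E = 138 + 4·6 = 162, so E = 81, V = 2E/3 = 54, F = 23 + 6 = 29.

81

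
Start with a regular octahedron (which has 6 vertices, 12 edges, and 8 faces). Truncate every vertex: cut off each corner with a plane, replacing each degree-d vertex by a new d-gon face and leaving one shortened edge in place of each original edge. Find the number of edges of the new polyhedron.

36

Truncation replaces each original edge-end by a new vertex, so V′ = 2E = 24.
Each original edge survives, and each old vertex of degree d contributes d new edges; summing degrees gives Σd = 2E, so E′ = E + 2E = 3E = 36.
Each original face survives and each original vertex becomes one new face: F′ = F + V = 14.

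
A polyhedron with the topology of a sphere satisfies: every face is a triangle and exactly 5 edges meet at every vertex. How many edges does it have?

30

Each face has 3 edges and each edge borders two faces, so 2E = 3F.
Each vertex has degree 5, so 5V = 2E and hence V = 3F/5.
Euler: V − E + F = 2 ⇒ (3F/5) − (3F/2) + F = 2.
Multiply by 10: (6 − 15 + 10)F = 20, i.e. 1F = 20.
So F = 20, E = 3·20/2 = 30, V = 3·20/5 = 12.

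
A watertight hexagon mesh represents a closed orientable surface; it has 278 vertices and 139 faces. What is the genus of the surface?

1

Every face is a hexagon, so 2E = 6·139 = 834, giving E = 417.
χ = V − E + F = 278 − 417 + 139 = 0.
For a closed orientable surface χ = 2 − 2g, so g = (2 − (0))/2 = 1.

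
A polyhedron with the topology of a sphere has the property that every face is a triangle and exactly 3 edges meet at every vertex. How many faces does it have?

Each face has 3 edges and each edge borders two faces, so 2E = 3F.
Each vertex has degree 3, so 3V = 2E and hence V = 3F/3.
Euler: V − E + F = 2 ⇒ (3F/3) − (3F/2) + F = 2.
Multiply by 6: (6 − 9 + 6)F = 12, i.e. 3F = 12.
So F = 4, E = 3·4/2 = 6, V = 3·4/3 = 4.

4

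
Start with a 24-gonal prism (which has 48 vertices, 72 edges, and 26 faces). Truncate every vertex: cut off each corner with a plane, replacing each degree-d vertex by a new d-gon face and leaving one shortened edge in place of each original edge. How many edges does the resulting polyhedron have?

216

Truncation replaces each original edge-end by a new vertex, so V′ = 2E = 144.
Each original edge survives, and each old vertex of degree d contributes d new edges; summing degrees gives Σd = 2E, so E′ = E + 2E = 3E = 216.
Each original face survives and each original vertex becomes one new face: F′ = F + V = 74.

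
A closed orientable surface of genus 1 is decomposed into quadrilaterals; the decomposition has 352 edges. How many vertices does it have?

χ = 2 − 2·1 = 0, and every face is a square so 4F = 2E.
F = 2E/4 = 176. Then V = 0 + E − F = 0 + 352 − 176 = 176.

176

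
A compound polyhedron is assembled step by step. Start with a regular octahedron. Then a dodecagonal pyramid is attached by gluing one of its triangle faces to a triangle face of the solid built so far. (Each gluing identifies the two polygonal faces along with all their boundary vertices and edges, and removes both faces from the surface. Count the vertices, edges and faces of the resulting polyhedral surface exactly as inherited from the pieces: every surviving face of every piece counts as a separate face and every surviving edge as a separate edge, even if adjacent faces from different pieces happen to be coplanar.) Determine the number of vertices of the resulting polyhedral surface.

16

A regular octahedron: V=6, E=12, F=8.
Attach a dodecagonal pyramid (V=13, E=24, F=13) along a 3-gon: merge 3 vertices and 3 edges, delete both glued faces → V=16, E=33, F=19.
Check: V − E + F = 16 − 33 + 19 = 2.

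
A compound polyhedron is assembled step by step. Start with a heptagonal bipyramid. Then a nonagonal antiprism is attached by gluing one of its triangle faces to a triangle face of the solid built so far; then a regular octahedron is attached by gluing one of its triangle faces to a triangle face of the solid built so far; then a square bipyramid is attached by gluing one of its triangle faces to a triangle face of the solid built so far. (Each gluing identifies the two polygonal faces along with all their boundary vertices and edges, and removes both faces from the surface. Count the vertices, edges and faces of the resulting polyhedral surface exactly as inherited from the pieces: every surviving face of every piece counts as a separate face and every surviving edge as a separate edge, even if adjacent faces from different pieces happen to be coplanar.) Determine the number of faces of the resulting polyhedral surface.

A heptagonal bipyramid: V=9, E=21, F=14.
Attach a nonagonal antiprism (V=18, E=36, F=20) along a 3-gon: merge 3 vertices and 3 edges, delete both glued faces → V=24, E=54, F=32.
Attach a regular octahedron (V=6, E=12, F=8) along a 3-gon: merge 3 vertices and 3 edges, delete both glued faces → V=27, E=63, F=38.
Attach a square bipyramid (V=6, E=12, F=8) along a 3-gon: merge 3 vertices and 3 edges, delete both glued faces → V=30, E=72, F=44.
Check: V − E + F = 30 − 72 + 44 = 2.

44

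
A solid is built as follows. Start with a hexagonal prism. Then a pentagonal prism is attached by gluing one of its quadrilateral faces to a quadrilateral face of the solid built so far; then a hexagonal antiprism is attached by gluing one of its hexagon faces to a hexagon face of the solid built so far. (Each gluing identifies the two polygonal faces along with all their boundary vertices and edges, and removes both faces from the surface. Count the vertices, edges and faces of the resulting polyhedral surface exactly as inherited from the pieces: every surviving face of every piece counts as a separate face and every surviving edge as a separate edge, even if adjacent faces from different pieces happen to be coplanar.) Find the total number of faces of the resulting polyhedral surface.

25

A hexagonal prism: V=12, E=18, F=8.
Attach a pentagonal prism (V=10, E=15, F=7) along a 4-gon: merge 4 vertices and 4 edges, delete both glued faces → V=18, E=29, F=13.
Attach a hexagonal antiprism (V=12, E=24, F=14) along a 6-gon: merge 6 vertices and 6 edges, delete both glued faces → V=24, E=47, F=25.
Check: V − E + F = 24 − 47 + 25 = 2.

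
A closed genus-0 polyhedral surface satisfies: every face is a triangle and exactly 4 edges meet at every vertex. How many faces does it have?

Each face has 3 edges and each edge borders two faces, so 2E = 3F.
Each vertex has degree 4, so 4V = 2E and hence V = 3F/4.
Euler: V − E + F = 2 ⇒ (3F/4) − (3F/2) + F = 2.
Multiply by 8: (6 − 12 + 8)F = 16, i.e. 2F = 16.
So F = 8, E = 3·8/2 = 12, V = 3·8/4 = 6.

8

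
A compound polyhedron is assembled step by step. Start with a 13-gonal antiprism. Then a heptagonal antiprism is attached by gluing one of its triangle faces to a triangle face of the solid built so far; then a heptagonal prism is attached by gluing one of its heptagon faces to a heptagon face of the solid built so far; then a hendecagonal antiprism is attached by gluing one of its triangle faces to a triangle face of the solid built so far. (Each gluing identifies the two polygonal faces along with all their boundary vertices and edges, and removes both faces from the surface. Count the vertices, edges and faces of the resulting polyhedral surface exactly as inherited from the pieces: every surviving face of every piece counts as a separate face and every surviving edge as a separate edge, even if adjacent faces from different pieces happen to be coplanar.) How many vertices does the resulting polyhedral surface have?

A 13-gonal antiprism: V=26, E=52, F=28.
Attach a heptagonal antiprism (V=14, E=28, F=16) along a 3-gon: merge 3 vertices and 3 edges, delete both glued faces → V=37, E=77, F=42.
Attach a heptagonal prism (V=14, E=21, F=9) along a 7-gon: merge 7 vertices and 7 edges, delete both glued faces → V=44, E=91, F=49.
Attach a hendecagonal antiprism (V=22, E=44, F=24) along a 3-gon: merge 3 vertices and 3 edges, delete both glued faces → V=63, E=132, F=71.
Check: V − E + F = 63 − 132 + 71 = 2.

63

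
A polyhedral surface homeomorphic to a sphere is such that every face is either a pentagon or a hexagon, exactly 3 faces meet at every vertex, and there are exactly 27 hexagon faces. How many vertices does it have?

Let x be the number of pentagons; then F = 27 + x.
Edge–face incidences: 2E = 6·27 + 5·x = 162 + 5x.
Every vertex has degree 3, so 3V = 2E.
Euler: V − E + F = 2 ⇒ (2E)/3 − E + (27 + x) = 2.
Multiply by 6: 2·(2E) − 3·(2E) + 6·(27 + x) = 12, i.e. 162 + 6x − (162 + 5x) = 12.
Collecting terms: x = 12.
Then 2E = 162 + 5·12 = 222, so E = 111, V = 2E/3 = 74, F = 27 + 12 = 39.

74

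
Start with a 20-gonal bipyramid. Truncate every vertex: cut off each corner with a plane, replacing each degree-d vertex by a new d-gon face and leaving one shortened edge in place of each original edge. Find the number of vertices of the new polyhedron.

The base solid has V = 22, E = 60, F = 40.
Truncation replaces each original edge-end by a new vertex, so V′ = 2E = 120.
Each original edge survives, and each old vertex of degree d contributes d new edges; summing degrees gives Σd = 2E, so E′ = E + 2E = 3E = 180.
Each original face survives and each original vertex becomes one new face: F′ = F + V = 62.

120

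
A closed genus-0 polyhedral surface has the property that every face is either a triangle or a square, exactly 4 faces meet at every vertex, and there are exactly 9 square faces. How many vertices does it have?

15

Let x be the number of triangles; then F = 9 + x.
Edge–face incidences: 2E = 4·9 + 3·x = 36 + 3x.
Every vertex has degree 4, so 4V = 2E.
Euler: V − E + F = 2 ⇒ (2E)/4 − E + (9 + x) = 2.
Multiply by 8: 2·(2E) − 4·(2E) + 8·(9 + x) = 16, i.e. 72 + 8x − 2·(36 + 3x) = 16.
Collecting terms: 2x = 16, so x = 8.
Then 2E = 36 + 3·8 = 60, so E = 30, V = 2E/4 = 15, F = 9 + 8 = 17.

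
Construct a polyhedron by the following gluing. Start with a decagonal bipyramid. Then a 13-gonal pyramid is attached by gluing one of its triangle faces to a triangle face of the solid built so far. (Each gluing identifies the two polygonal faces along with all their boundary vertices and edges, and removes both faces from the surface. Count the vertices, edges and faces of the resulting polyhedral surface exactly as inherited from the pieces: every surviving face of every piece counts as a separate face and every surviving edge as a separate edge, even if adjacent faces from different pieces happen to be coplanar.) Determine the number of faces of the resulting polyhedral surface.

A decagonal bipyramid: V=12, E=30, F=20.
Attach a 13-gonal pyramid (V=14, E=26, F=14) along a 3-gon: merge 3 vertices and 3 edges, delete both glued faces → V=23, E=53, F=32.
Check: V − E + F = 23 − 53 + 32 = 2.

32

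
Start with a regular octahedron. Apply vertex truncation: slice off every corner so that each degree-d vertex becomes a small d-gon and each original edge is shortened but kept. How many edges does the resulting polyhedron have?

The base solid has V = 6, E = 12, F = 8.
Truncation replaces each original edge-end by a new vertex, so V′ = 2E = 24.
Each original edge survives, and each old vertex of degree d contributes d new edges; summing degrees gives Σd = 2E, so E′ = E + 2E = 3E = 36.
Each original face survives and each original vertex becomes one new face: F′ = F + V = 14.

36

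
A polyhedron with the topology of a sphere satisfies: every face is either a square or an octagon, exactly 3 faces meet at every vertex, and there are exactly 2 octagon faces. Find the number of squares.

8

Let x be the number of squares; then F = 2 + x.
Edge–face incidences: 2E = 8·2 + 4·x = 16 + 4x.
Every vertex has degree 3, so 3V = 2E.
Euler: V − E + F = 2 ⇒ (2E)/3 − E + (2 + x) = 2.
Multiply by 6: 2·(2E) − 3·(2E) + 6·(2 + x) = 12, i.e. 12 + 6x − (16 + 4x) = 12.
Collecting terms: 2x − 4 = 12, so 2x = 16, so x = 8.
Then 2E = 16 + 4·8 = 48, so E = 24, V = 2E/3 = 16, F = 2 + 8 = 10.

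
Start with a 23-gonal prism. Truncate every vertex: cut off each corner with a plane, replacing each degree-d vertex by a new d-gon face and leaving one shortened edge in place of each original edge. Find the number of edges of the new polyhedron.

207

The base solid has V = 46, E = 69, F = 25.
Truncation replaces each original edge-end by a new vertex, so V′ = 2E = 138.
Each original edge survives, and each old vertex of degree d contributes d new edges; summing degrees gives Σd = 2E, so E′ = E + 2E = 3E = 207.
Each original face survives and each original vertex becomes one new face: F′ = F + V = 71.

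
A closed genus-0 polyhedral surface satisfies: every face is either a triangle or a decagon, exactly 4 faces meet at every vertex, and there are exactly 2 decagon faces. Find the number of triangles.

Let x be the number of triangles; then F = 2 + x.
Edge–face incidences: 2E = 10·2 + 3·x = 20 + 3x.
Every vertex has degree 4, so 4V = 2E.
Euler: V − E + F = 2 ⇒ (2E)/4 − E + (2 + x) = 2.
Multiply by 8: 2·(2E) − 4·(2E) + 8·(2 + x) = 16, i.e. 16 + 8x − 2·(20 + 3x) = 16.
Collecting terms: 2x − 24 = 16, so 2x = 40, so x = 20.
Then 2E = 20 + 3·20 = 80, so E = 40, V = 2E/4 = 20, F = 2 + 20 = 22.

20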